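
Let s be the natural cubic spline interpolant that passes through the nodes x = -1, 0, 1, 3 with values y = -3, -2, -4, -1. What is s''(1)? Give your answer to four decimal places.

4.4348

Put σ_i = s'' at the i-th knot. Here h = (1, 1, 2) and Δ = (1, -2, 3/2), so the interior equations h_(i-1)·σ_(i-1) + 2(h_(i-1)+h_i)·σ_i + h_i·σ_(i+1) = 6(Δ_i − Δ_(i-1)) read
  1·σ_0 + 4·σ_1 + 1·σ_2 = 6(Δ_1 - Δ_0) = -18
  1·σ_1 + 6·σ_2 + 2·σ_3 = 6(Δ_2 - Δ_1) = 21
Natural end conditions: σ_0 = σ_3 = 0.
Solving: σ_0 = 0, σ_1 = -129/23, σ_2 = 102/23, σ_3 = 0.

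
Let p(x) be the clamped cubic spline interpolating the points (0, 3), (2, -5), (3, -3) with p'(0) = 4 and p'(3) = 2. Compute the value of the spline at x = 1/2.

Put M_i = p'' at the i-th knot. Here h = (2, 1) and Δ = (-4, 2), so the interior equations h_(i-1)·M_(i-1) + 2(h_(i-1)+h_i)·M_i + h_i·M_(i+1) = 6(Δ_i − Δ_(i-1)) read
  2·M_0 + 6·M_1 + 1·M_2 = 6(Δ_1 - Δ_0) = 36
Clamped end conditions give two more equations: 2h_0·M_0 + h_0·M_1 = 6(Δ_0 - p'(0)) = -48 and h_1·M_1 + 2h_1·M_2 = 6(p'(3) - Δ_1) = 0.
Hence M_0 = -56/3, M_1 = 40/3, M_2 = -20/3.
On [0, 2], p(x) = 3 + 4·x - 28/3·x² + 8/3·x³.
With x = 1/2: p(1/2) = 3.

3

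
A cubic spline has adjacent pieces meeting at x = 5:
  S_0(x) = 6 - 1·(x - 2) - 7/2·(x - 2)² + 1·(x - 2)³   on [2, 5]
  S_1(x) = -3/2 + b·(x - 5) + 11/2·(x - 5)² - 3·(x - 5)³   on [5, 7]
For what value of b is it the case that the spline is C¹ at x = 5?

5

S_0'(x) = -1 - 7·(x - 2) + 3·(x - 2)², so S_0'(5) = 5. On the right, S_1'(5) = b, so b = 5.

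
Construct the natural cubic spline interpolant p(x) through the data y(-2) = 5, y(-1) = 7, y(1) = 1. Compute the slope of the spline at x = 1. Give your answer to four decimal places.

-4.6667

Put σ_i = p'' at the i-th knot. Here h = (1, 2) and Δ = (2, -3), so the interior equations h_(i-1)·σ_(i-1) + 2(h_(i-1)+h_i)·σ_i + h_i·σ_(i+1) = 6(Δ_i − Δ_(i-1)) read
  1·σ_0 + 6·σ_1 + 2·σ_2 = 6(Δ_1 - Δ_0) = -30
Natural end conditions: σ_0 = σ_2 = 0.
Solving the tridiagonal system: σ_0 = 0, σ_1 = -5, σ_2 = 0.
On [-1, 1], p'(x) = b_1 + 2c_1·(x + 1) + 3d_1·(x + 1)² with b_1 = Δ_1 - h_1(2σ_1 + σ_2)/6 = 1/3, c_1 = σ_1/2 = -5/2, d_1 = (σ_2 - σ_1)/(6h_1) = 5/12. So p'(1) = -14/3.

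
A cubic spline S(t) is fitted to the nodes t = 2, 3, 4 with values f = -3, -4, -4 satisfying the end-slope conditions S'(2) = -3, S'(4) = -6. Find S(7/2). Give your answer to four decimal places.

Let σ_i = S''(x_i). Step sizes h_i = 1, 1; slopes of the chords Δ_i = (y_(i+1) - y_i)/h_i = -1, 0.
  1·σ_0 + 4·σ_1 + 1·σ_2 = 6(Δ_1 - Δ_0) = 6
Clamped end conditions give two more equations: 2h_0·σ_0 + h_0·σ_1 = 6(Δ_0 - S'(2)) = 12 and h_1·σ_1 + 2h_1·σ_2 = 6(S'(4) - Δ_1) = -36.
Hence σ_0 = 3, σ_1 = 6, σ_2 = -21.
On [3, 4], S(t) = -4 + 3/2·(t - 3) + 3·(t - 3)² - 9/2·(t - 3)³.
With (t - 3) = 1/2: S(7/2) = -49/16.

-3.0625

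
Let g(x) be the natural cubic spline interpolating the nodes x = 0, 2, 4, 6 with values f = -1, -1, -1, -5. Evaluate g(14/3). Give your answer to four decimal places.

-1.9383

Write m_i for g''(x_i). With h_i = 2, 2, 2 and divided differences Δ_i = 0, 0, -2, the continuity of g' gives the tridiagonal system
  2·m_0 + 8·m_1 + 2·m_2 = 6(Δ_1 - Δ_0) = 0
  2·m_1 + 8·m_2 + 2·m_3 = 6(Δ_2 - Δ_1) = -12
Natural end conditions: m_0 = m_3 = 0.
Solving the tridiagonal system: m_0 = 0, m_1 = 2/5, m_2 = -8/5, m_3 = 0.
On [4, 6], g(x) = -1 - 14/15·(x - 4) - 4/5·(x - 4)² + 2/15·(x - 4)³.
With (x - 4) = 2/3: g(14/3) = -157/81.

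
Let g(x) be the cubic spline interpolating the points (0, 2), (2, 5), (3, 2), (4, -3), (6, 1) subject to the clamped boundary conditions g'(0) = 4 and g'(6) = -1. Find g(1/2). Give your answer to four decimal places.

3.7055

Let σ_i = g''(x_i). Step sizes h_i = 2, 1, 1, 2; slopes of the chords Δ_i = (y_(i+1) - y_i)/h_i = 3/2, -3, -5, 2.
  2·σ_0 + 6·σ_1 + 1·σ_2 = 6(Δ_1 - Δ_0) = -27
  1·σ_1 + 4·σ_2 + 1·σ_3 = 6(Δ_2 - Δ_1) = -12
  1·σ_2 + 6·σ_3 + 2·σ_4 = 6(Δ_3 - Δ_2) = 42
Clamped end conditions give two more equations: 2h_0·σ_0 + h_0·σ_1 = 6(Δ_0 - g'(0)) = -15 and h_3·σ_3 + 2h_3·σ_4 = 6(g'(6) - Δ_3) = -18.
Solving the tridiagonal system: σ_0 = -277/120, σ_1 = -173/60, σ_2 = -61/12, σ_3 = 673/60, σ_4 = -1213/120.
On [0, 2], g(x) = 2 + 4·x - 277/240·x² - 23/480·x³.
With x = 1/2: g(1/2) = 4743/1280.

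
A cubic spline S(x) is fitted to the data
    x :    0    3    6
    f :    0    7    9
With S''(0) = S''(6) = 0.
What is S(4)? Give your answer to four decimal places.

8.1296

Write σ_i for S''(x_i). With h_i = 3, 3 and divided differences Δ_i = 7/3, 2/3, the continuity of S' gives the tridiagonal system
  3·σ_0 + 12·σ_1 + 3·σ_2 = 6(Δ_1 - Δ_0) = -10
Natural end conditions: σ_0 = σ_2 = 0.
Hence σ_0 = 0, σ_1 = -5/6, σ_2 = 0.
On [3, 6], S(x) = 7 + 3/2·(x - 3) - 5/12·(x - 3)² + 5/108·(x - 3)³.
With (x - 3) = 1: S(4) = 439/54.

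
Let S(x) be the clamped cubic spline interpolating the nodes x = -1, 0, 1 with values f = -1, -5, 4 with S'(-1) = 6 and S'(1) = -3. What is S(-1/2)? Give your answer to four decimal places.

Put m_i = S'' at the i-th knot. Here h = (1, 1) and Δ = (-4, 9), so the interior equations h_(i-1)·m_(i-1) + 2(h_(i-1)+h_i)·m_i + h_i·m_(i+1) = 6(Δ_i − Δ_(i-1)) read
  1·m_0 + 4·m_1 + 1·m_2 = 6(Δ_1 - Δ_0) = 78
Clamped end conditions give two more equations: 2h_0·m_0 + h_0·m_1 = 6(Δ_0 - S'(-1)) = -60 and h_1·m_1 + 2h_1·m_2 = 6(S'(1) - Δ_1) = -72.
Forward elimination and back-substitution give m_0 = -54, m_1 = 48, m_2 = -60.
On [-1, 0], S(x) = -1 + 6·(x + 1) - 27·(x + 1)² + 17·(x + 1)³.
With (x + 1) = 1/2: S(-1/2) = -21/8.

-2.6250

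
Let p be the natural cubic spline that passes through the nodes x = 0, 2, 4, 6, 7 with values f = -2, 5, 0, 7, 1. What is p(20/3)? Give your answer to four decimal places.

3.6233

Let M_i = p''(x_i). Step sizes h_i = 2, 2, 2, 1; slopes of the chords Δ_i = (y_(i+1) - y_i)/h_i = 7/2, -5/2, 7/2, -6.
  2·M_0 + 8·M_1 + 2·M_2 = 6(Δ_1 - Δ_0) = -36
  2·M_1 + 8·M_2 + 2·M_3 = 6(Δ_2 - Δ_1) = 36
  2·M_2 + 6·M_3 + 1·M_4 = 6(Δ_3 - Δ_2) = -57
Natural end conditions: M_0 = M_4 = 0.
Forward elimination and back-substitution give M_0 = 0, M_1 = -561/82, M_2 = 384/41, M_3 = -1035/82, M_4 = 0.
On [6, 7], p(x) = 7 - 147/82·(x - 6) - 1035/164·(x - 6)² + 345/164·(x - 6)³.
With (x - 6) = 2/3: p(20/3) = 1337/369.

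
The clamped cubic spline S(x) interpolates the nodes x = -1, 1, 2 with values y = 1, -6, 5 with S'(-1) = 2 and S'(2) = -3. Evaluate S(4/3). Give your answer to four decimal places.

-1.4568

Let M_i = S''(x_i). Step sizes h_i = 2, 1; slopes of the chords Δ_i = (y_(i+1) - y_i)/h_i = -7/2, 11.
  2·M_0 + 6·M_1 + 1·M_2 = 6(Δ_1 - Δ_0) = 87
Clamped end conditions give two more equations: 2h_0·M_0 + h_0·M_1 = 6(Δ_0 - S'(-1)) = -33 and h_1·M_1 + 2h_1·M_2 = 6(S'(2) - Δ_1) = -84.
Solving: M_0 = -293/12, M_1 = 97/3, M_2 = -349/6.
On [1, 2], S(x) = -6 + 119/12·(x - 1) + 97/6·(x - 1)² - 181/12·(x - 1)³.
With (x - 1) = 1/3: S(4/3) = -118/81.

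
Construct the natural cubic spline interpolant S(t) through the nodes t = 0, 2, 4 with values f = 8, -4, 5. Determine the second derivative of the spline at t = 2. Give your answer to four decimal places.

7.8750

Let M_i = S''(x_i). Step sizes h_i = 2, 2; slopes of the chords Δ_i = (y_(i+1) - y_i)/h_i = -6, 9/2.
  2·M_0 + 8·M_1 + 2·M_2 = 6(Δ_1 - Δ_0) = 63
Natural end conditions: M_0 = M_2 = 0.
Hence M_0 = 0, M_1 = 63/8, M_2 = 0.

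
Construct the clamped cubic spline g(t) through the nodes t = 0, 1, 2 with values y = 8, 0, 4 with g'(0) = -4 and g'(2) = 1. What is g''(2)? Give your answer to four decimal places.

-24.5000

With M_i denoting the second derivative at x_i, h_i = 1, 1, and Δ_i = (y_(i+1) − y_i)/h_i = -8, 4:
  1·M_0 + 4·M_1 + 1·M_2 = 6(Δ_1 - Δ_0) = 72
Clamped end conditions give two more equations: 2h_0·M_0 + h_0·M_1 = 6(Δ_0 - g'(0)) = -24 and h_1·M_1 + 2h_1·M_2 = 6(g'(2) - Δ_1) = -18.
Hence M_0 = -55/2, M_1 = 31, M_2 = -49/2.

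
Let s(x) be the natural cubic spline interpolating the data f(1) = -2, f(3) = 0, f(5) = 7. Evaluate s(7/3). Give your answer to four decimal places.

-1.1296

Write σ_i for s''(x_i). With h_i = 2, 2 and divided differences Δ_i = 1, 7/2, the continuity of s' gives the tridiagonal system
  2·σ_0 + 8·σ_1 + 2·σ_2 = 6(Δ_1 - Δ_0) = 15
Natural end conditions: σ_0 = σ_2 = 0.
Solving: σ_0 = 0, σ_1 = 15/8, σ_2 = 0.
On [1, 3], s(x) = -2 + 3/8·(x - 1) + 0·(x - 1)² + 5/32·(x - 1)³.
With (x - 1) = 4/3: s(7/3) = -61/54.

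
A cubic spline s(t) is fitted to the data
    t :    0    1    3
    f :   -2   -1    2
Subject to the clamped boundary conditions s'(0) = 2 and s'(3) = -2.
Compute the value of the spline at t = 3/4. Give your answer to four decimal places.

-1.2617

With M_i denoting the second derivative at x_i, h_i = 1, 2, and Δ_i = (y_(i+1) − y_i)/h_i = 1, 3/2:
  1·M_0 + 6·M_1 + 2·M_2 = 6(Δ_1 - Δ_0) = 3
Clamped end conditions give two more equations: 2h_0·M_0 + h_0·M_1 = 6(Δ_0 - s'(0)) = -6 and h_1·M_1 + 2h_1·M_2 = 6(s'(3) - Δ_1) = -21.
Forward elimination and back-substitution give M_0 = -29/6, M_1 = 11/3, M_2 = -85/12.
On [0, 1], s(t) = -2 + 2·t - 29/12·t² + 17/12·t³.
With t = 3/4: s(3/4) = -323/256.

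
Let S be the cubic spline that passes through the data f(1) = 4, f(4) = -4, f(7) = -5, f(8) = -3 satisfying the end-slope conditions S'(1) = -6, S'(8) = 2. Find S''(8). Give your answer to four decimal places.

-0.9677

Write m_i for S''(x_i). With h_i = 3, 3, 1 and divided differences Δ_i = -8/3, -1/3, 2, the continuity of S' gives the tridiagonal system
  3·m_0 + 12·m_1 + 3·m_2 = 6(Δ_1 - Δ_0) = 14
  3·m_1 + 8·m_2 + 1·m_3 = 6(Δ_2 - Δ_1) = 14
Clamped end conditions give two more equations: 2h_0·m_0 + h_0·m_1 = 6(Δ_0 - S'(1)) = 20 and h_2·m_2 + 2h_2·m_3 = 6(S'(8) - Δ_2) = 0.
Forward elimination and back-substitution give m_0 = 106/31, m_1 = -16/93, m_2 = 60/31, m_3 = -30/31.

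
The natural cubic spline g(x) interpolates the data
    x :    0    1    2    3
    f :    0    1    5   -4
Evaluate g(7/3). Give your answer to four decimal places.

3.3580

Let M_i = g''(x_i). Step sizes h_i = 1, 1, 1; slopes of the chords Δ_i = (y_(i+1) - y_i)/h_i = 1, 4, -9.
  1·M_0 + 4·M_1 + 1·M_2 = 6(Δ_1 - Δ_0) = 18
  1·M_1 + 4·M_2 + 1·M_3 = 6(Δ_2 - Δ_1) = -78
Natural end conditions: M_0 = M_3 = 0.
Forward elimination and back-substitution give M_0 = 0, M_1 = 10, M_2 = -22, M_3 = 0.
On [2, 3], g(x) = 5 - 5/3·(x - 2) - 11·(x - 2)² + 11/3·(x - 2)³.
With (x - 2) = 1/3: g(7/3) = 272/81.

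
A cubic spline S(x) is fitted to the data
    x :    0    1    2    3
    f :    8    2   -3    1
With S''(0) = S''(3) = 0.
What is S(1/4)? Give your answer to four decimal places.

Put m_i = S'' at the i-th knot. Here h = (1, 1, 1) and Δ = (-6, -5, 4), so the interior equations h_(i-1)·m_(i-1) + 2(h_(i-1)+h_i)·m_i + h_i·m_(i+1) = 6(Δ_i − Δ_(i-1)) read
  1·m_0 + 4·m_1 + 1·m_2 = 6(Δ_1 - Δ_0) = 6
  1·m_1 + 4·m_2 + 1·m_3 = 6(Δ_2 - Δ_1) = 54
Natural end conditions: m_0 = m_3 = 0.
Forward elimination and back-substitution give m_0 = 0, m_1 = -2, m_2 = 14, m_3 = 0.
On [0, 1], S(x) = 8 - 17/3·x + 0·x² - 1/3·x³.
With x = 1/4: S(1/4) = 421/64.

6.5781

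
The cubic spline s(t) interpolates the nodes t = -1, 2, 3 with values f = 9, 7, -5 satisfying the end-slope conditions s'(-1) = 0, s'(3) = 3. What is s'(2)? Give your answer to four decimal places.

Let σ_i = s''(x_i). Step sizes h_i = 3, 1; slopes of the chords Δ_i = (y_(i+1) - y_i)/h_i = -2/3, -12.
  3·σ_0 + 8·σ_1 + 1·σ_2 = 6(Δ_1 - Δ_0) = -68
Clamped end conditions give two more equations: 2h_0·σ_0 + h_0·σ_1 = 6(Δ_0 - s'(-1)) = -4 and h_1·σ_1 + 2h_1·σ_2 = 6(s'(3) - Δ_1) = 90.
Solving the tridiagonal system: σ_0 = 103/12, σ_1 = -37/2, σ_2 = 217/4.
On [2, 3], s'(t) = b_1 + 2c_1·(t - 2) + 3d_1·(t - 2)² with b_1 = Δ_1 - h_1(2σ_1 + σ_2)/6 = -119/8, c_1 = σ_1/2 = -37/4, d_1 = (σ_2 - σ_1)/(6h_1) = 97/8. So s'(2) = -119/8.

-14.8750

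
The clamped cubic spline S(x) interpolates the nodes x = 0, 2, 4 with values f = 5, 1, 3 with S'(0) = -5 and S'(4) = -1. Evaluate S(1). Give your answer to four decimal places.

1.5625

With σ_i denoting the second derivative at x_i, h_i = 2, 2, and Δ_i = (y_(i+1) − y_i)/h_i = -2, 1:
  2·σ_0 + 8·σ_1 + 2·σ_2 = 6(Δ_1 - Δ_0) = 18
Clamped end conditions give two more equations: 2h_0·σ_0 + h_0·σ_1 = 6(Δ_0 - S'(0)) = 18 and h_1·σ_1 + 2h_1·σ_2 = 6(S'(4) - Δ_1) = -12.
Solving the tridiagonal system: σ_0 = 13/4, σ_1 = 5/2, σ_2 = -17/4.
On [0, 2], S(x) = 5 - 5·x + 13/8·x² - 1/16·x³.
With x = 1: S(1) = 25/16.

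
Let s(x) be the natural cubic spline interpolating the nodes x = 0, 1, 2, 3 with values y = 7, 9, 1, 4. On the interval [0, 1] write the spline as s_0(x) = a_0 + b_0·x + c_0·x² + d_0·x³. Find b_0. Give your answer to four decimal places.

5.4000

Put M_i = s'' at the i-th knot. Here h = (1, 1, 1) and Δ = (2, -8, 3), so the interior equations h_(i-1)·M_(i-1) + 2(h_(i-1)+h_i)·M_i + h_i·M_(i+1) = 6(Δ_i − Δ_(i-1)) read
  1·M_0 + 4·M_1 + 1·M_2 = 6(Δ_1 - Δ_0) = -60
  1·M_1 + 4·M_2 + 1·M_3 = 6(Δ_2 - Δ_1) = 66
Natural end conditions: M_0 = M_3 = 0.
Solving the tridiagonal system: M_0 = 0, M_1 = -102/5, M_2 = 108/5, M_3 = 0.
On [0, 1], with s_0(x) = a_0 + b_0·x + c_0·x² + d_0·x³: c_0 = M_0/2 = 0, d_0 = (M_1 - M_0)/(6h_0) = -17/5, b_0 = Δ_0 - h_0(2M_0 + M_1)/6 = 27/5.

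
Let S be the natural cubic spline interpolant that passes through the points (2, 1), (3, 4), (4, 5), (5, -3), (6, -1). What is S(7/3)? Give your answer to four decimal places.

1.9153

Write M_i for S''(x_i). With h_i = 1, 1, 1, 1 and divided differences Δ_i = 3, 1, -8, 2, the continuity of S' gives the tridiagonal system
  1·M_0 + 4·M_1 + 1·M_2 = 6(Δ_1 - Δ_0) = -12
  1·M_1 + 4·M_2 + 1·M_3 = 6(Δ_2 - Δ_1) = -54
  1·M_2 + 4·M_3 + 1·M_4 = 6(Δ_3 - Δ_2) = 60
Natural end conditions: M_0 = M_4 = 0.
Forward elimination and back-substitution give M_0 = 0, M_1 = 12/7, M_2 = -132/7, M_3 = 138/7, M_4 = 0.
On [2, 3], S(x) = 1 + 19/7·(x - 2) + 0·(x - 2)² + 2/7·(x - 2)³.
With (x - 2) = 1/3: S(7/3) = 362/189.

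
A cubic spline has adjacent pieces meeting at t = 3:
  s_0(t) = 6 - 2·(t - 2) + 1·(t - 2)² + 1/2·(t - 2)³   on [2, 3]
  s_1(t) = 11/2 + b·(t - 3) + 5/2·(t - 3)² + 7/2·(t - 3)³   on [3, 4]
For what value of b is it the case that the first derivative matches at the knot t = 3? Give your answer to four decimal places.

s_0'(t) = -2 + 2·(t - 2) + 3/2·(t - 2)², so s_0'(3) = 3/2. On the right, s_1'(3) = b, so b = 3/2.

1.5000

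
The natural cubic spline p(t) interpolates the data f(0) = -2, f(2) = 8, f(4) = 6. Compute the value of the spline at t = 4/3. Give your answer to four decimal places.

5.7778

Put σ_i = p'' at the i-th knot. Here h = (2, 2) and Δ = (5, -1), so the interior equations h_(i-1)·σ_(i-1) + 2(h_(i-1)+h_i)·σ_i + h_i·σ_(i+1) = 6(Δ_i − Δ_(i-1)) read
  2·σ_0 + 8·σ_1 + 2·σ_2 = 6(Δ_1 - Δ_0) = -36
Natural end conditions: σ_0 = σ_2 = 0.
Solving the tridiagonal system: σ_0 = 0, σ_1 = -9/2, σ_2 = 0.
On [0, 2], p(t) = -2 + 13/2·t + 0·t² - 3/8·t³.
With t = 4/3: p(4/3) = 52/9.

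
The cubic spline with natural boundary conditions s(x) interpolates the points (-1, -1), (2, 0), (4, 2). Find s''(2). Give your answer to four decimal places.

0.4000

With σ_i denoting the second derivative at x_i, h_i = 3, 2, and Δ_i = (y_(i+1) − y_i)/h_i = 1/3, 1:
  3·σ_0 + 10·σ_1 + 2·σ_2 = 6(Δ_1 - Δ_0) = 4
Natural end conditions: σ_0 = σ_2 = 0.
Solving: σ_0 = 0, σ_1 = 2/5, σ_2 = 0.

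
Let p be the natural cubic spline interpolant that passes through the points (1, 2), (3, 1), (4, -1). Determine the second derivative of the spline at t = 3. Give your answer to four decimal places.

Write M_i for p''(x_i). With h_i = 2, 1 and divided differences Δ_i = -1/2, -2, the continuity of p' gives the tridiagonal system
  2·M_0 + 6·M_1 + 1·M_2 = 6(Δ_1 - Δ_0) = -9
Natural end conditions: M_0 = M_2 = 0.
Forward elimination and back-substitution give M_0 = 0, M_1 = -3/2, M_2 = 0.

-1.5000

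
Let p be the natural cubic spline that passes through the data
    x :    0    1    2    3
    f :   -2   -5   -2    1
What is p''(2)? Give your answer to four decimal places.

-2.4000

Put M_i = p'' at the i-th knot. Here h = (1, 1, 1) and Δ = (-3, 3, 3), so the interior equations h_(i-1)·M_(i-1) + 2(h_(i-1)+h_i)·M_i + h_i·M_(i+1) = 6(Δ_i − Δ_(i-1)) read
  1·M_0 + 4·M_1 + 1·M_2 = 6(Δ_1 - Δ_0) = 36
  1·M_1 + 4·M_2 + 1·M_3 = 6(Δ_2 - Δ_1) = 0
Natural end conditions: M_0 = M_3 = 0.
Solving the tridiagonal system: M_0 = 0, M_1 = 48/5, M_2 = -12/5, M_3 = 0.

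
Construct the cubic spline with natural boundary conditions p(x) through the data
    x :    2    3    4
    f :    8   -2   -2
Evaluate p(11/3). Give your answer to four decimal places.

Let M_i = p''(x_i). Step sizes h_i = 1, 1; slopes of the chords Δ_i = (y_(i+1) - y_i)/h_i = -10, 0.
  1·M_0 + 4·M_1 + 1·M_2 = 6(Δ_1 - Δ_0) = 60
Natural end conditions: M_0 = M_2 = 0.
Hence M_0 = 0, M_1 = 15, M_2 = 0.
On [3, 4], p(x) = -2 - 5·(x - 3) + 15/2·(x - 3)² - 5/2·(x - 3)³.
With (x - 3) = 2/3: p(11/3) = -74/27.

-2.7407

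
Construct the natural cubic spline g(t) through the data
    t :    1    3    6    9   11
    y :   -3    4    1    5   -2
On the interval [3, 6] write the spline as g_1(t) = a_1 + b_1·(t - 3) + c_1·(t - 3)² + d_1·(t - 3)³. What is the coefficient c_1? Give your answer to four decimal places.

Write M_i for g''(x_i). With h_i = 2, 3, 3, 2 and divided differences Δ_i = 7/2, -1, 4/3, -7/2, the continuity of g' gives the tridiagonal system
  2·M_0 + 10·M_1 + 3·M_2 = 6(Δ_1 - Δ_0) = -27
  3·M_1 + 12·M_2 + 3·M_3 = 6(Δ_2 - Δ_1) = 14
  3·M_2 + 10·M_3 + 2·M_4 = 6(Δ_3 - Δ_2) = -29
Natural end conditions: M_0 = M_4 = 0.
Forward elimination and back-substitution give M_0 = 0, M_1 = -613/170, M_2 = 154/51, M_3 = -647/170, M_4 = 0.
On [3, 6], with g_1(t) = a_1 + b_1·(t - 3) + c_1·(t - 3)² + d_1·(t - 3)³: c_1 = M_1/2 = -613/340, d_1 = (M_2 - M_1)/(6h_1) = 3379/9180, b_1 = Δ_1 - h_1(2M_1 + M_2)/6 = 559/510.

-1.8029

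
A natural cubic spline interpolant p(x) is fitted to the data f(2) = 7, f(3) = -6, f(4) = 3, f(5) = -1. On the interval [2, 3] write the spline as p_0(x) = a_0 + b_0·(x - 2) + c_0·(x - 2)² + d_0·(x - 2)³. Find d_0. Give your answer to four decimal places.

With M_i denoting the second derivative at x_i, h_i = 1, 1, 1, and Δ_i = (y_(i+1) − y_i)/h_i = -13, 9, -4:
  1·M_0 + 4·M_1 + 1·M_2 = 6(Δ_1 - Δ_0) = 132
  1·M_1 + 4·M_2 + 1·M_3 = 6(Δ_2 - Δ_1) = -78
Natural end conditions: M_0 = M_3 = 0.
Solving the tridiagonal system: M_0 = 0, M_1 = 202/5, M_2 = -148/5, M_3 = 0.
On [2, 3], with p_0(x) = a_0 + b_0·(x - 2) + c_0·(x - 2)² + d_0·(x - 2)³: c_0 = M_0/2 = 0, d_0 = (M_1 - M_0)/(6h_0) = 101/15, b_0 = Δ_0 - h_0(2M_0 + M_1)/6 = -296/15.

6.7333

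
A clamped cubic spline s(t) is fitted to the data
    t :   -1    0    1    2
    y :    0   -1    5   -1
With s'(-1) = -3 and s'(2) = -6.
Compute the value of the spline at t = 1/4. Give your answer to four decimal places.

With σ_i denoting the second derivative at x_i, h_i = 1, 1, 1, and Δ_i = (y_(i+1) − y_i)/h_i = -1, 6, -6:
  1·σ_0 + 4·σ_1 + 1·σ_2 = 6(Δ_1 - Δ_0) = 42
  1·σ_1 + 4·σ_2 + 1·σ_3 = 6(Δ_2 - Δ_1) = -72
Clamped end conditions give two more equations: 2h_0·σ_0 + h_0·σ_1 = 6(Δ_0 - s'(-1)) = 12 and h_2·σ_2 + 2h_2·σ_3 = 6(s'(2) - Δ_2) = 0.
Solving: σ_0 = -14/5, σ_1 = 88/5, σ_2 = -128/5, σ_3 = 64/5.
On [0, 1], s(t) = -1 + 22/5·t + 44/5·t² - 36/5·t³.
With t = 1/4: s(1/4) = 43/80.

0.5375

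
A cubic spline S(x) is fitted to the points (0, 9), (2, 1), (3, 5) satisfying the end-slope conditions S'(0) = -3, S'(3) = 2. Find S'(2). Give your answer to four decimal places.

1.8333

With m_i denoting the second derivative at x_i, h_i = 2, 1, and Δ_i = (y_(i+1) − y_i)/h_i = -4, 4:
  2·m_0 + 6·m_1 + 1·m_2 = 6(Δ_1 - Δ_0) = 48
Clamped end conditions give two more equations: 2h_0·m_0 + h_0·m_1 = 6(Δ_0 - S'(0)) = -6 and h_1·m_1 + 2h_1·m_2 = 6(S'(3) - Δ_1) = -12.
Solving: m_0 = -47/6, m_1 = 38/3, m_2 = -37/3.
On [2, 3], S'(x) = b_1 + 2c_1·(x - 2) + 3d_1·(x - 2)² with b_1 = Δ_1 - h_1(2m_1 + m_2)/6 = 11/6, c_1 = m_1/2 = 19/3, d_1 = (m_2 - m_1)/(6h_1) = -25/6. So S'(2) = 11/6.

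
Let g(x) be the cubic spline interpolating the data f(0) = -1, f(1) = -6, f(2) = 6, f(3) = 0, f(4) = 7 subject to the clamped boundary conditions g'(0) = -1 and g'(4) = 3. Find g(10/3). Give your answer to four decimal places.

1.4603

Let m_i = g''(x_i). Step sizes h_i = 1, 1, 1, 1; slopes of the chords Δ_i = (y_(i+1) - y_i)/h_i = -5, 12, -6, 7.
  1·m_0 + 4·m_1 + 1·m_2 = 6(Δ_1 - Δ_0) = 102
  1·m_1 + 4·m_2 + 1·m_3 = 6(Δ_2 - Δ_1) = -108
  1·m_2 + 4·m_3 + 1·m_4 = 6(Δ_3 - Δ_2) = 78
Clamped end conditions give two more equations: 2h_0·m_0 + h_0·m_1 = 6(Δ_0 - g'(0)) = -24 and h_3·m_3 + 2h_3·m_4 = 6(g'(4) - Δ_3) = -24.
Hence m_0 = -493/14, m_1 = 325/7, m_2 = -97/2, m_3 = 277/7, m_4 = -445/14.
On [3, 4], g(x) = 0 - 25/28·(x - 3) + 277/14·(x - 3)² - 333/28·(x - 3)³.
With (x - 3) = 1/3: g(10/3) = 92/63.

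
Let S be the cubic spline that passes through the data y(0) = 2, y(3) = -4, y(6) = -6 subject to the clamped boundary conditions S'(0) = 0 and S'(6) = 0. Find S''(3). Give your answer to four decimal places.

1.3333

With m_i denoting the second derivative at x_i, h_i = 3, 3, and Δ_i = (y_(i+1) − y_i)/h_i = -2, -2/3:
  3·m_0 + 12·m_1 + 3·m_2 = 6(Δ_1 - Δ_0) = 8
Clamped end conditions give two more equations: 2h_0·m_0 + h_0·m_1 = 6(Δ_0 - S'(0)) = -12 and h_1·m_1 + 2h_1·m_2 = 6(S'(6) - Δ_1) = 4.
Forward elimination and back-substitution give m_0 = -8/3, m_1 = 4/3, m_2 = 0.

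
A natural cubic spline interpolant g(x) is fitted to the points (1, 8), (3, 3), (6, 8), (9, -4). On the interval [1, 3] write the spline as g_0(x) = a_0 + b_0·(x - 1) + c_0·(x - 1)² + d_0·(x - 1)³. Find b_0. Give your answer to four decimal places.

-3.7072

Write σ_i for g''(x_i). With h_i = 2, 3, 3 and divided differences Δ_i = -5/2, 5/3, -4, the continuity of g' gives the tridiagonal system
  2·σ_0 + 10·σ_1 + 3·σ_2 = 6(Δ_1 - Δ_0) = 25
  3·σ_1 + 12·σ_2 + 3·σ_3 = 6(Δ_2 - Δ_1) = -34
Natural end conditions: σ_0 = σ_3 = 0.
Hence σ_0 = 0, σ_1 = 134/37, σ_2 = -415/111, σ_3 = 0.
On [1, 3], with g_0(x) = a_0 + b_0·(x - 1) + c_0·(x - 1)² + d_0·(x - 1)³: c_0 = σ_0/2 = 0, d_0 = (σ_1 - σ_0)/(6h_0) = 67/222, b_0 = Δ_0 - h_0(2σ_0 + σ_1)/6 = -823/222.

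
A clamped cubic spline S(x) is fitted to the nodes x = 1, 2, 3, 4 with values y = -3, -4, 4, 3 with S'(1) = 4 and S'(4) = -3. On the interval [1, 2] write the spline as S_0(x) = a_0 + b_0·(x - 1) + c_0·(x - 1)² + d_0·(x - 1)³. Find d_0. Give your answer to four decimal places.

8.9333

Let m_i = S''(x_i). Step sizes h_i = 1, 1, 1; slopes of the chords Δ_i = (y_(i+1) - y_i)/h_i = -1, 8, -1.
  1·m_0 + 4·m_1 + 1·m_2 = 6(Δ_1 - Δ_0) = 54
  1·m_1 + 4·m_2 + 1·m_3 = 6(Δ_2 - Δ_1) = -54
Clamped end conditions give two more equations: 2h_0·m_0 + h_0·m_1 = 6(Δ_0 - S'(1)) = -30 and h_2·m_2 + 2h_2·m_3 = 6(S'(4) - Δ_2) = -12.
Hence m_0 = -418/15, m_1 = 386/15, m_2 = -316/15, m_3 = 68/15.
On [1, 2], with S_0(x) = a_0 + b_0·(x - 1) + c_0·(x - 1)² + d_0·(x - 1)³: c_0 = m_0/2 = -209/15, d_0 = (m_1 - m_0)/(6h_0) = 134/15, b_0 = Δ_0 - h_0(2m_0 + m_1)/6 = 4.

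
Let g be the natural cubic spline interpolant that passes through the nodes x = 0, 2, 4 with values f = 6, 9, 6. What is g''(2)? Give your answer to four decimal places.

-2.2500

Let σ_i = g''(x_i). Step sizes h_i = 2, 2; slopes of the chords Δ_i = (y_(i+1) - y_i)/h_i = 3/2, -3/2.
  2·σ_0 + 8·σ_1 + 2·σ_2 = 6(Δ_1 - Δ_0) = -18
Natural end conditions: σ_0 = σ_2 = 0.
Forward elimination and back-substitution give σ_0 = 0, σ_1 = -9/4, σ_2 = 0.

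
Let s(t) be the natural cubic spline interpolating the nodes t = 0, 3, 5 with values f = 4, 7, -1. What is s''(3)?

Let M_i = s''(x_i). Step sizes h_i = 3, 2; slopes of the chords Δ_i = (y_(i+1) - y_i)/h_i = 1, -4.
  3·M_0 + 10·M_1 + 2·M_2 = 6(Δ_1 - Δ_0) = -30
Natural end conditions: M_0 = M_2 = 0.
Forward elimination and back-substitution give M_0 = 0, M_1 = -3, M_2 = 0.

-3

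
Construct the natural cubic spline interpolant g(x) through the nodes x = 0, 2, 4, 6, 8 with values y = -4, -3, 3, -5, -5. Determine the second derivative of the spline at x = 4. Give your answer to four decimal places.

Write m_i for g''(x_i). With h_i = 2, 2, 2, 2 and divided differences Δ_i = 1/2, 3, -4, 0, the continuity of g' gives the tridiagonal system
  2·m_0 + 8·m_1 + 2·m_2 = 6(Δ_1 - Δ_0) = 15
  2·m_1 + 8·m_2 + 2·m_3 = 6(Δ_2 - Δ_1) = -42
  2·m_2 + 8·m_3 + 2·m_4 = 6(Δ_3 - Δ_2) = 24
Natural end conditions: m_0 = m_4 = 0.
Solving the tridiagonal system: m_0 = 0, m_1 = 417/112, m_2 = -207/28, m_3 = 543/112, m_4 = 0.

-7.3929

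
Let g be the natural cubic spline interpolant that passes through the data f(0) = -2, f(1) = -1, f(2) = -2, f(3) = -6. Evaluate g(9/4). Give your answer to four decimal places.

Write σ_i for g''(x_i). With h_i = 1, 1, 1 and divided differences Δ_i = 1, -1, -4, the continuity of g' gives the tridiagonal system
  1·σ_0 + 4·σ_1 + 1·σ_2 = 6(Δ_1 - Δ_0) = -12
  1·σ_1 + 4·σ_2 + 1·σ_3 = 6(Δ_2 - Δ_1) = -18
Natural end conditions: σ_0 = σ_3 = 0.
Solving: σ_0 = 0, σ_1 = -2, σ_2 = -4, σ_3 = 0.
On [2, 3], g(t) = -2 - 8/3·(t - 2) - 2·(t - 2)² + 2/3·(t - 2)³.
With (t - 2) = 1/4: g(9/4) = -89/32.

-2.7813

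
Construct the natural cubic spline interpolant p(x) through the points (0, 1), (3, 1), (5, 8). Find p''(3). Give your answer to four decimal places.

Put M_i = p'' at the i-th knot. Here h = (3, 2) and Δ = (0, 7/2), so the interior equations h_(i-1)·M_(i-1) + 2(h_(i-1)+h_i)·M_i + h_i·M_(i+1) = 6(Δ_i − Δ_(i-1)) read
  3·M_0 + 10·M_1 + 2·M_2 = 6(Δ_1 - Δ_0) = 21
Natural end conditions: M_0 = M_2 = 0.
Solving: M_0 = 0, M_1 = 21/10, M_2 = 0.

2.1000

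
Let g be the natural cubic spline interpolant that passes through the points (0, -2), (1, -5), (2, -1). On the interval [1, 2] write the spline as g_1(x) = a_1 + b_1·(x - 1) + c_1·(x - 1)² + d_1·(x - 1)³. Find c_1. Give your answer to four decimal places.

Let m_i = g''(x_i). Step sizes h_i = 1, 1; slopes of the chords Δ_i = (y_(i+1) - y_i)/h_i = -3, 4.
  1·m_0 + 4·m_1 + 1·m_2 = 6(Δ_1 - Δ_0) = 42
Natural end conditions: m_0 = m_2 = 0.
Hence m_0 = 0, m_1 = 21/2, m_2 = 0.
On [1, 2], with g_1(x) = a_1 + b_1·(x - 1) + c_1·(x - 1)² + d_1·(x - 1)³: c_1 = m_1/2 = 21/4, d_1 = (m_2 - m_1)/(6h_1) = -7/4, b_1 = Δ_1 - h_1(2m_1 + m_2)/6 = 1/2.

5.2500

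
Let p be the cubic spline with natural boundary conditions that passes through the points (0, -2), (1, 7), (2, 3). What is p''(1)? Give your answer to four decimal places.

-19.5000

With M_i denoting the second derivative at x_i, h_i = 1, 1, and Δ_i = (y_(i+1) − y_i)/h_i = 9, -4:
  1·M_0 + 4·M_1 + 1·M_2 = 6(Δ_1 - Δ_0) = -78
Natural end conditions: M_0 = M_2 = 0.
Forward elimination and back-substitution give M_0 = 0, M_1 = -39/2, M_2 = 0.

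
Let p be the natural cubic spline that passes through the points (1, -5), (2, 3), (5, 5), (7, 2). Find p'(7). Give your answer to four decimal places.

-1.3685

Let σ_i = p''(x_i). Step sizes h_i = 1, 3, 2; slopes of the chords Δ_i = (y_(i+1) - y_i)/h_i = 8, 2/3, -3/2.
  1·σ_0 + 8·σ_1 + 3·σ_2 = 6(Δ_1 - Δ_0) = -44
  3·σ_1 + 10·σ_2 + 2·σ_3 = 6(Δ_2 - Δ_1) = -13
Natural end conditions: σ_0 = σ_3 = 0.
Forward elimination and back-substitution give σ_0 = 0, σ_1 = -401/71, σ_2 = 28/71, σ_3 = 0.
On [5, 7], p'(x) = b_2 + 2c_2·(x - 5) + 3d_2·(x - 5)² with b_2 = Δ_2 - h_2(2σ_2 + σ_3)/6 = -751/426, c_2 = σ_2/2 = 14/71, d_2 = (σ_3 - σ_2)/(6h_2) = -7/213. So p'(7) = -583/426.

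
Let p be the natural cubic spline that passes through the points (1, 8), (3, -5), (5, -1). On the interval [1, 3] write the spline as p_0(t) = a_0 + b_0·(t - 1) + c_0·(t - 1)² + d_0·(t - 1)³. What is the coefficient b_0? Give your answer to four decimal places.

Write M_i for p''(x_i). With h_i = 2, 2 and divided differences Δ_i = -13/2, 2, the continuity of p' gives the tridiagonal system
  2·M_0 + 8·M_1 + 2·M_2 = 6(Δ_1 - Δ_0) = 51
Natural end conditions: M_0 = M_2 = 0.
Solving the tridiagonal system: M_0 = 0, M_1 = 51/8, M_2 = 0.
On [1, 3], with p_0(t) = a_0 + b_0·(t - 1) + c_0·(t - 1)² + d_0·(t - 1)³: c_0 = M_0/2 = 0, d_0 = (M_1 - M_0)/(6h_0) = 17/32, b_0 = Δ_0 - h_0(2M_0 + M_1)/6 = -69/8.

-8.6250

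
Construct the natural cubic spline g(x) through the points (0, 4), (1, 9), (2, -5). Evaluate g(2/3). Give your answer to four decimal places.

Let m_i = g''(x_i). Step sizes h_i = 1, 1; slopes of the chords Δ_i = (y_(i+1) - y_i)/h_i = 5, -14.
  1·m_0 + 4·m_1 + 1·m_2 = 6(Δ_1 - Δ_0) = -114
Natural end conditions: m_0 = m_2 = 0.
Forward elimination and back-substitution give m_0 = 0, m_1 = -57/2, m_2 = 0.
On [0, 1], g(x) = 4 + 39/4·x + 0·x² - 19/4·x³.
With x = 2/3: g(2/3) = 491/54.

9.0926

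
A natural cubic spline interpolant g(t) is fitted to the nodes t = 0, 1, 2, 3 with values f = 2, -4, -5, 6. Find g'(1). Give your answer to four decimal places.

Let σ_i = g''(x_i). Step sizes h_i = 1, 1, 1; slopes of the chords Δ_i = (y_(i+1) - y_i)/h_i = -6, -1, 11.
  1·σ_0 + 4·σ_1 + 1·σ_2 = 6(Δ_1 - Δ_0) = 30
  1·σ_1 + 4·σ_2 + 1·σ_3 = 6(Δ_2 - Δ_1) = 72
Natural end conditions: σ_0 = σ_3 = 0.
Forward elimination and back-substitution give σ_0 = 0, σ_1 = 16/5, σ_2 = 86/5, σ_3 = 0.
On [1, 2], g'(t) = b_1 + 2c_1·(t - 1) + 3d_1·(t - 1)² with b_1 = Δ_1 - h_1(2σ_1 + σ_2)/6 = -74/15, c_1 = σ_1/2 = 8/5, d_1 = (σ_2 - σ_1)/(6h_1) = 7/3. So g'(1) = -74/15.

-4.9333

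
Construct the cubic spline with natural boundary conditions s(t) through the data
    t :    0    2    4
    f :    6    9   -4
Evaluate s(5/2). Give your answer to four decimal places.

Put m_i = s'' at the i-th knot. Here h = (2, 2) and Δ = (3/2, -13/2), so the interior equations h_(i-1)·m_(i-1) + 2(h_(i-1)+h_i)·m_i + h_i·m_(i+1) = 6(Δ_i − Δ_(i-1)) read
  2·m_0 + 8·m_1 + 2·m_2 = 6(Δ_1 - Δ_0) = -48
Natural end conditions: m_0 = m_2 = 0.
Solving: m_0 = 0, m_1 = -6, m_2 = 0.
On [2, 4], s(t) = 9 - 5/2·(t - 2) - 3·(t - 2)² + 1/2·(t - 2)³.
With (t - 2) = 1/2: s(5/2) = 113/16.

7.0625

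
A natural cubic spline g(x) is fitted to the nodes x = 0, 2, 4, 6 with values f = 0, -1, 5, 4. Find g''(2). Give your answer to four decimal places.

With M_i denoting the second derivative at x_i, h_i = 2, 2, 2, and Δ_i = (y_(i+1) − y_i)/h_i = -1/2, 3, -1/2:
  2·M_0 + 8·M_1 + 2·M_2 = 6(Δ_1 - Δ_0) = 21
  2·M_1 + 8·M_2 + 2·M_3 = 6(Δ_2 - Δ_1) = -21
Natural end conditions: M_0 = M_3 = 0.
Forward elimination and back-substitution give M_0 = 0, M_1 = 7/2, M_2 = -7/2, M_3 = 0.

3.5000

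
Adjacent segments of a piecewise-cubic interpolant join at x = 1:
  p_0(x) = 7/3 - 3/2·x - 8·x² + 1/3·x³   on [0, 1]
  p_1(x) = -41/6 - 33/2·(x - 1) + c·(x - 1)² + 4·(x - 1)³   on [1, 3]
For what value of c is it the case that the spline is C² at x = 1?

p_0''(x) = -16 + 2·x, so p_0''(1) = -14. On the right, p_1''(1) = 2c, so c = -7.

-7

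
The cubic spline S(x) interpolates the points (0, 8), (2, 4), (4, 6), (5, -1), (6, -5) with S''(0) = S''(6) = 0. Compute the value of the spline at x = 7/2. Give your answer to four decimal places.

7.0993

With m_i denoting the second derivative at x_i, h_i = 2, 2, 1, 1, and Δ_i = (y_(i+1) − y_i)/h_i = -2, 1, -7, -4:
  2·m_0 + 8·m_1 + 2·m_2 = 6(Δ_1 - Δ_0) = 18
  2·m_1 + 6·m_2 + 1·m_3 = 6(Δ_2 - Δ_1) = -48
  1·m_2 + 4·m_3 + 1·m_4 = 6(Δ_3 - Δ_2) = 18
Natural end conditions: m_0 = m_4 = 0.
Hence m_0 = 0, m_1 = 139/28, m_2 = -76/7, m_3 = 101/14, m_4 = 0.
On [2, 4], S(x) = 4 + 55/42·(x - 2) + 139/56·(x - 2)² - 443/336·(x - 2)³.
With (x - 2) = 3/2: S(7/2) = 6361/896.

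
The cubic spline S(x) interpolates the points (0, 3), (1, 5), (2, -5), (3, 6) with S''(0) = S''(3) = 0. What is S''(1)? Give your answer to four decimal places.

Let M_i = S''(x_i). Step sizes h_i = 1, 1, 1; slopes of the chords Δ_i = (y_(i+1) - y_i)/h_i = 2, -10, 11.
  1·M_0 + 4·M_1 + 1·M_2 = 6(Δ_1 - Δ_0) = -72
  1·M_1 + 4·M_2 + 1·M_3 = 6(Δ_2 - Δ_1) = 126
Natural end conditions: M_0 = M_3 = 0.
Solving the tridiagonal system: M_0 = 0, M_1 = -138/5, M_2 = 192/5, M_3 = 0.

-27.6000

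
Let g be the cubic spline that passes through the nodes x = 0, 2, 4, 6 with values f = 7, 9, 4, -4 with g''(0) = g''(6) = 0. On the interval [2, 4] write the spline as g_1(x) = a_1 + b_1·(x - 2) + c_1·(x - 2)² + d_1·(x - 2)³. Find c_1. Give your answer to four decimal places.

-1.2500

Write M_i for g''(x_i). With h_i = 2, 2, 2 and divided differences Δ_i = 1, -5/2, -4, the continuity of g' gives the tridiagonal system
  2·M_0 + 8·M_1 + 2·M_2 = 6(Δ_1 - Δ_0) = -21
  2·M_1 + 8·M_2 + 2·M_3 = 6(Δ_2 - Δ_1) = -9
Natural end conditions: M_0 = M_3 = 0.
Solving: M_0 = 0, M_1 = -5/2, M_2 = -1/2, M_3 = 0.
On [2, 4], with g_1(x) = a_1 + b_1·(x - 2) + c_1·(x - 2)² + d_1·(x - 2)³: c_1 = M_1/2 = -5/4, d_1 = (M_2 - M_1)/(6h_1) = 1/6, b_1 = Δ_1 - h_1(2M_1 + M_2)/6 = -2/3.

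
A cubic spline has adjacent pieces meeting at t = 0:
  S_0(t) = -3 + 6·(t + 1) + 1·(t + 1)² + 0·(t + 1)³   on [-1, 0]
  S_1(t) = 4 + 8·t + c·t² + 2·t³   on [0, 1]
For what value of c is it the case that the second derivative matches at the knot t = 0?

S_0''(t) = 2 + 0·(t + 1), so S_0''(0) = 2. On the right, S_1''(0) = 2c, so c = 1.

1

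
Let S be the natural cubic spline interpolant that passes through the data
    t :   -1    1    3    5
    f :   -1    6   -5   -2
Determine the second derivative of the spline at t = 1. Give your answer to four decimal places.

Write M_i for S''(x_i). With h_i = 2, 2, 2 and divided differences Δ_i = 7/2, -11/2, 3/2, the continuity of S' gives the tridiagonal system
  2·M_0 + 8·M_1 + 2·M_2 = 6(Δ_1 - Δ_0) = -54
  2·M_1 + 8·M_2 + 2·M_3 = 6(Δ_2 - Δ_1) = 42
Natural end conditions: M_0 = M_3 = 0.
Forward elimination and back-substitution give M_0 = 0, M_1 = -43/5, M_2 = 37/5, M_3 = 0.

-8.6000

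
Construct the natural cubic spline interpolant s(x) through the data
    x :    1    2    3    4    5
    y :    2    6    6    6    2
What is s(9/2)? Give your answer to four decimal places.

4.4286

With M_i denoting the second derivative at x_i, h_i = 1, 1, 1, 1, and Δ_i = (y_(i+1) − y_i)/h_i = 4, 0, 0, -4:
  1·M_0 + 4·M_1 + 1·M_2 = 6(Δ_1 - Δ_0) = -24
  1·M_1 + 4·M_2 + 1·M_3 = 6(Δ_2 - Δ_1) = 0
  1·M_2 + 4·M_3 + 1·M_4 = 6(Δ_3 - Δ_2) = -24
Natural end conditions: M_0 = M_4 = 0.
Hence M_0 = 0, M_1 = -48/7, M_2 = 24/7, M_3 = -48/7, M_4 = 0.
On [4, 5], s(x) = 6 - 12/7·(x - 4) - 24/7·(x - 4)² + 8/7·(x - 4)³.
With (x - 4) = 1/2: s(9/2) = 31/7.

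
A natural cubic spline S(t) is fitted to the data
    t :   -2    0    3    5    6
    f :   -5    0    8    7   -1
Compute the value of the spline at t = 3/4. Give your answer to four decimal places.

2.0547

Let M_i = S''(x_i). Step sizes h_i = 2, 3, 2, 1; slopes of the chords Δ_i = (y_(i+1) - y_i)/h_i = 5/2, 8/3, -1/2, -8.
  2·M_0 + 10·M_1 + 3·M_2 = 6(Δ_1 - Δ_0) = 1
  3·M_1 + 10·M_2 + 2·M_3 = 6(Δ_2 - Δ_1) = -19
  2·M_2 + 6·M_3 + 1·M_4 = 6(Δ_3 - Δ_2) = -45
Natural end conditions: M_0 = M_4 = 0.
Solving: M_0 = 0, M_1 = 64/253, M_2 = -129/253, M_3 = -3709/506, M_4 = 0.
On [0, 3], S(t) = 0 + 4051/1518·t + 32/253·t² - 193/4554·t³.
With t = 3/4: S(3/4) = 66541/32384.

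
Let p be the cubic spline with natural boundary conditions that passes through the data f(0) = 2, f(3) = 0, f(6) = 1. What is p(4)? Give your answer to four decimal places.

Write M_i for p''(x_i). With h_i = 3, 3 and divided differences Δ_i = -2/3, 1/3, the continuity of p' gives the tridiagonal system
  3·M_0 + 12·M_1 + 3·M_2 = 6(Δ_1 - Δ_0) = 6
Natural end conditions: M_0 = M_2 = 0.
Solving the tridiagonal system: M_0 = 0, M_1 = 1/2, M_2 = 0.
On [3, 6], p(x) = 0 - 1/6·(x - 3) + 1/4·(x - 3)² - 1/36·(x - 3)³.
With (x - 3) = 1: p(4) = 1/18.

0.0556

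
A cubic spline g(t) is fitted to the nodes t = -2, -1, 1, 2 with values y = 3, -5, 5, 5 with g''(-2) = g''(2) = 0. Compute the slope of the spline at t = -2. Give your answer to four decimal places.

Let σ_i = g''(x_i). Step sizes h_i = 1, 2, 1; slopes of the chords Δ_i = (y_(i+1) - y_i)/h_i = -8, 5, 0.
  1·σ_0 + 6·σ_1 + 2·σ_2 = 6(Δ_1 - Δ_0) = 78
  2·σ_1 + 6·σ_2 + 1·σ_3 = 6(Δ_2 - Δ_1) = -30
Natural end conditions: σ_0 = σ_3 = 0.
Hence σ_0 = 0, σ_1 = 33/2, σ_2 = -21/2, σ_3 = 0.
On [-2, -1], g'(t) = b_0 + 2c_0·(t + 2) + 3d_0·(t + 2)² with b_0 = Δ_0 - h_0(2σ_0 + σ_1)/6 = -43/4, c_0 = σ_0/2 = 0, d_0 = (σ_1 - σ_0)/(6h_0) = 11/4. So g'(-2) = -43/4.

-10.7500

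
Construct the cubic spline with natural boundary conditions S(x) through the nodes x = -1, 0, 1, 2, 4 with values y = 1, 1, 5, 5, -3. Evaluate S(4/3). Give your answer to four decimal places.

5.5857

Let M_i = S''(x_i). Step sizes h_i = 1, 1, 1, 2; slopes of the chords Δ_i = (y_(i+1) - y_i)/h_i = 0, 4, 0, -4.
  1·M_0 + 4·M_1 + 1·M_2 = 6(Δ_1 - Δ_0) = 24
  1·M_1 + 4·M_2 + 1·M_3 = 6(Δ_2 - Δ_1) = -24
  1·M_2 + 6·M_3 + 2·M_4 = 6(Δ_3 - Δ_2) = -24
Natural end conditions: M_0 = M_4 = 0.
Solving the tridiagonal system: M_0 = 0, M_1 = 336/43, M_2 = -312/43, M_3 = -120/43, M_4 = 0.
On [1, 2], S(x) = 5 + 124/43·(x - 1) - 156/43·(x - 1)² + 32/43·(x - 1)³.
With (x - 1) = 1/3: S(4/3) = 6485/1161.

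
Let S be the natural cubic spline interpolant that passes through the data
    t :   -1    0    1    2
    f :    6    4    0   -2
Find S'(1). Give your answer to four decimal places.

-3.3333

Let M_i = S''(x_i). Step sizes h_i = 1, 1, 1; slopes of the chords Δ_i = (y_(i+1) - y_i)/h_i = -2, -4, -2.
  1·M_0 + 4·M_1 + 1·M_2 = 6(Δ_1 - Δ_0) = -12
  1·M_1 + 4·M_2 + 1·M_3 = 6(Δ_2 - Δ_1) = 12
Natural end conditions: M_0 = M_3 = 0.
Forward elimination and back-substitution give M_0 = 0, M_1 = -4, M_2 = 4, M_3 = 0.
On [1, 2], S'(t) = b_2 + 2c_2·(t - 1) + 3d_2·(t - 1)² with b_2 = Δ_2 - h_2(2M_2 + M_3)/6 = -10/3, c_2 = M_2/2 = 2, d_2 = (M_3 - M_2)/(6h_2) = -2/3. So S'(1) = -10/3.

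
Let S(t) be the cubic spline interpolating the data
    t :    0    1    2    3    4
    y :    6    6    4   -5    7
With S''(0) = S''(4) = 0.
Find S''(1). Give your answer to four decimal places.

2.0357

With M_i denoting the second derivative at x_i, h_i = 1, 1, 1, 1, and Δ_i = (y_(i+1) − y_i)/h_i = 0, -2, -9, 12:
  1·M_0 + 4·M_1 + 1·M_2 = 6(Δ_1 - Δ_0) = -12
  1·M_1 + 4·M_2 + 1·M_3 = 6(Δ_2 - Δ_1) = -42
  1·M_2 + 4·M_3 + 1·M_4 = 6(Δ_3 - Δ_2) = 126
Natural end conditions: M_0 = M_4 = 0.
Solving: M_0 = 0, M_1 = 57/28, M_2 = -141/7, M_3 = 1023/28, M_4 = 0.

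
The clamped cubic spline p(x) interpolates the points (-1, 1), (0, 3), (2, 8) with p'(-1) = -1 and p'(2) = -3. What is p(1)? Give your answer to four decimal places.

7.2708

Write M_i for p''(x_i). With h_i = 1, 2 and divided differences Δ_i = 2, 5/2, the continuity of p' gives the tridiagonal system
  1·M_0 + 6·M_1 + 2·M_2 = 6(Δ_1 - Δ_0) = 3
Clamped end conditions give two more equations: 2h_0·M_0 + h_0·M_1 = 6(Δ_0 - p'(-1)) = 18 and h_1·M_1 + 2h_1·M_2 = 6(p'(2) - Δ_1) = -33.
Solving: M_0 = 47/6, M_1 = 7/3, M_2 = -113/12.
On [0, 2], p(x) = 3 + 49/12·x + 7/6·x² - 47/48·x³.
With x = 1: p(1) = 349/48.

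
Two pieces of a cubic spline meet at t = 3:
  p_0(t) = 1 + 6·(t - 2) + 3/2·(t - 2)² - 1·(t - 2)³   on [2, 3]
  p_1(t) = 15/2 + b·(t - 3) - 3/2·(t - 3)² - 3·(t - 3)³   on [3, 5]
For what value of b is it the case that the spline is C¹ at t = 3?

p_0'(t) = 6 + 3·(t - 2) - 3·(t - 2)², so p_0'(3) = 6. On the right, p_1'(3) = b, so b = 6.

6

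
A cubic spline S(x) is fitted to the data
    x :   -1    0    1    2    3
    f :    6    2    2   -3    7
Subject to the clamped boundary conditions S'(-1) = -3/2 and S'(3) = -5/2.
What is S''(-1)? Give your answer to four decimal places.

Let M_i = S''(x_i). Step sizes h_i = 1, 1, 1, 1; slopes of the chords Δ_i = (y_(i+1) - y_i)/h_i = -4, 0, -5, 10.
  1·M_0 + 4·M_1 + 1·M_2 = 6(Δ_1 - Δ_0) = 24
  1·M_1 + 4·M_2 + 1·M_3 = 6(Δ_2 - Δ_1) = -30
  1·M_2 + 4·M_3 + 1·M_4 = 6(Δ_3 - Δ_2) = 90
Clamped end conditions give two more equations: 2h_0·M_0 + h_0·M_1 = 6(Δ_0 - S'(-1)) = -15 and h_3·M_3 + 2h_3·M_4 = 6(S'(3) - Δ_3) = -75.
Hence M_0 = -106/7, M_1 = 107/7, M_2 = -22, M_3 = 299/7, M_4 = -412/7.

-15.1429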